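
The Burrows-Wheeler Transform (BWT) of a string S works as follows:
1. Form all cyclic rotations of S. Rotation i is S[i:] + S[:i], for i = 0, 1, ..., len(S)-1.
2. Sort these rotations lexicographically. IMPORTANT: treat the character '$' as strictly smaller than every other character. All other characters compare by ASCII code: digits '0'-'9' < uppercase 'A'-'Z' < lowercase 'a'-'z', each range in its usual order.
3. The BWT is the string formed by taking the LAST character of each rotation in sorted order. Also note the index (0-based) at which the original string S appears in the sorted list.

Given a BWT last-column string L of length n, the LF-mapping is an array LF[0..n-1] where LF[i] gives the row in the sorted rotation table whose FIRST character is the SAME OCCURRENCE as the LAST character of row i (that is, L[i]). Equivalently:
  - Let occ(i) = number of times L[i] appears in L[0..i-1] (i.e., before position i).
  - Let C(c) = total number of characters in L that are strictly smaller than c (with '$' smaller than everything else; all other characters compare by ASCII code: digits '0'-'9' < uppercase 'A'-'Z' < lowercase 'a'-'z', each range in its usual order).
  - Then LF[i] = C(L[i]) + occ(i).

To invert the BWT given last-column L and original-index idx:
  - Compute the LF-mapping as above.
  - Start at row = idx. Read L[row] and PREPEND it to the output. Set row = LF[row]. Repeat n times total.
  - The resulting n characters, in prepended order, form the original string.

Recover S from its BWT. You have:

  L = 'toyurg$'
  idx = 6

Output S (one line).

LF mapping: 4 2 6 5 3 1 0
Walk LF starting at row 6, prepending L[row]:
  step 1: row=6, L[6]='$', prepend. Next row=LF[6]=0
  step 2: row=0, L[0]='t', prepend. Next row=LF[0]=4
  step 3: row=4, L[4]='r', prepend. Next row=LF[4]=3
  step 4: row=3, L[3]='u', prepend. Next row=LF[3]=5
  step 5: row=5, L[5]='g', prepend. Next row=LF[5]=1
  step 6: row=1, L[1]='o', prepend. Next row=LF[1]=2
  step 7: row=2, L[2]='y', prepend. Next row=LF[2]=6
Reversed output: yogurt$

Answer: yogurt$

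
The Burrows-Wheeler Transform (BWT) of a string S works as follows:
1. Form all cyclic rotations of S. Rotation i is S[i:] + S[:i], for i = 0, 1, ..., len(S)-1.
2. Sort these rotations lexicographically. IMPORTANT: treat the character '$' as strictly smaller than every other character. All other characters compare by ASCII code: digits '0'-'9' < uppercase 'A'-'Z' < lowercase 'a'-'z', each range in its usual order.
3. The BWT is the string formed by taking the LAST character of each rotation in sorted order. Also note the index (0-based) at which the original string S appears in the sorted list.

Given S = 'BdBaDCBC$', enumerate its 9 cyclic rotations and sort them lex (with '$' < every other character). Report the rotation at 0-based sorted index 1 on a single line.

Answer: BC$BdBaDC

Derivation:
All 9 rotations (rotation i = S[i:]+S[:i]):
  rot[0] = BdBaDCBC$
  rot[1] = dBaDCBC$B
  rot[2] = BaDCBC$Bd
  rot[3] = aDCBC$BdB
  rot[4] = DCBC$BdBa
  rot[5] = CBC$BdBaD
  rot[6] = BC$BdBaDC
  rot[7] = C$BdBaDCB
  rot[8] = $BdBaDCBC
Sorted (with $ < everything):
  sorted[0] = $BdBaDCBC
  sorted[1] = BC$BdBaDC
  sorted[2] = BaDCBC$Bd
  sorted[3] = BdBaDCBC$
  sorted[4] = C$BdBaDCB
  sorted[5] = CBC$BdBaD
  sorted[6] = DCBC$BdBa
  sorted[7] = aDCBC$BdB
  sorted[8] = dBaDCBC$B
sorted[1] = BC$BdBaDC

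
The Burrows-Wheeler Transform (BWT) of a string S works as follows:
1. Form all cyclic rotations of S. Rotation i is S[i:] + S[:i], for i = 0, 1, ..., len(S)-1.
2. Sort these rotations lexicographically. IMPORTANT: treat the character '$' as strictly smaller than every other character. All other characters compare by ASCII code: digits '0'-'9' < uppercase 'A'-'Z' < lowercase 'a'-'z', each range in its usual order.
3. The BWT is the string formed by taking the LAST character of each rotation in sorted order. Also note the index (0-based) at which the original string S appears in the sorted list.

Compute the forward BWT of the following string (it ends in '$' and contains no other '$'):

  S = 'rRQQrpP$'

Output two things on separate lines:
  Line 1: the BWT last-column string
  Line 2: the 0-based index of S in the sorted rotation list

All 8 rotations (rotation i = S[i:]+S[:i]):
  rot[0] = rRQQrpP$
  rot[1] = RQQrpP$r
  rot[2] = QQrpP$rR
  rot[3] = QrpP$rRQ
  rot[4] = rpP$rRQQ
  rot[5] = pP$rRQQr
  rot[6] = P$rRQQrp
  rot[7] = $rRQQrpP
Sorted (with $ < everything):
  sorted[0] = $rRQQrpP  (last char: 'P')
  sorted[1] = P$rRQQrp  (last char: 'p')
  sorted[2] = QQrpP$rR  (last char: 'R')
  sorted[3] = QrpP$rRQ  (last char: 'Q')
  sorted[4] = RQQrpP$r  (last char: 'r')
  sorted[5] = pP$rRQQr  (last char: 'r')
  sorted[6] = rRQQrpP$  (last char: '$')
  sorted[7] = rpP$rRQQ  (last char: 'Q')
Last column: PpRQrr$Q
Original string S is at sorted index 6

Answer: PpRQrr$Q
6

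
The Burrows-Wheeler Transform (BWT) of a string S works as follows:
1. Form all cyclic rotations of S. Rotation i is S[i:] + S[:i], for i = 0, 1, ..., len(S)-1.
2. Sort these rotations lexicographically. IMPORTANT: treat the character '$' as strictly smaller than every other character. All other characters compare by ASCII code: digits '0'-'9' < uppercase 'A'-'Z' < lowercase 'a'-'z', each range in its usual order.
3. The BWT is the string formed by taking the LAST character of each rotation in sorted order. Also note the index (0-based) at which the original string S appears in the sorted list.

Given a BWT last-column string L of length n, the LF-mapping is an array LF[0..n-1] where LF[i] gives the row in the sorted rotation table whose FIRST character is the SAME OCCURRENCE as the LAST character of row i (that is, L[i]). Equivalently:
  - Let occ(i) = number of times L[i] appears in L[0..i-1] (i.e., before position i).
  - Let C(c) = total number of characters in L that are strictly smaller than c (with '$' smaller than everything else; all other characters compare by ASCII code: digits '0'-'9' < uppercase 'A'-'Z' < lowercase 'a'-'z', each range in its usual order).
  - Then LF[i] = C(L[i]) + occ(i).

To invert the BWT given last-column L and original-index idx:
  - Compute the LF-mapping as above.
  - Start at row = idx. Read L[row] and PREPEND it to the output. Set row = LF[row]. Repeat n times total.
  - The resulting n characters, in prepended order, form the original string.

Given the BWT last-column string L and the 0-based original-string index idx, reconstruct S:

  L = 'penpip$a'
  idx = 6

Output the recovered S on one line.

LF mapping: 5 2 4 6 3 7 0 1
Walk LF starting at row 6, prepending L[row]:
  step 1: row=6, L[6]='$', prepend. Next row=LF[6]=0
  step 2: row=0, L[0]='p', prepend. Next row=LF[0]=5
  step 3: row=5, L[5]='p', prepend. Next row=LF[5]=7
  step 4: row=7, L[7]='a', prepend. Next row=LF[7]=1
  step 5: row=1, L[1]='e', prepend. Next row=LF[1]=2
  step 6: row=2, L[2]='n', prepend. Next row=LF[2]=4
  step 7: row=4, L[4]='i', prepend. Next row=LF[4]=3
  step 8: row=3, L[3]='p', prepend. Next row=LF[3]=6
Reversed output: pineapp$

Answer: pineapp$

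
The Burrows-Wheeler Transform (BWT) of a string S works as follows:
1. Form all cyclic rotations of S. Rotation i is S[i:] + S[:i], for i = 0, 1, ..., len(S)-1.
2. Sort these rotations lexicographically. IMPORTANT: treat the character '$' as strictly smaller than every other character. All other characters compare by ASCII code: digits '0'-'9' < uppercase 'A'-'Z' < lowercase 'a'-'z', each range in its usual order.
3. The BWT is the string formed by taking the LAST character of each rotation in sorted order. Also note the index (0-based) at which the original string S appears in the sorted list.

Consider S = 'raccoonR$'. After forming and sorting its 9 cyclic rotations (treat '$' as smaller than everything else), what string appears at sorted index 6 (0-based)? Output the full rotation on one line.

Answer: onR$racco

Derivation:
All 9 rotations (rotation i = S[i:]+S[:i]):
  rot[0] = raccoonR$
  rot[1] = accoonR$r
  rot[2] = ccoonR$ra
  rot[3] = coonR$rac
  rot[4] = oonR$racc
  rot[5] = onR$racco
  rot[6] = nR$raccoo
  rot[7] = R$raccoon
  rot[8] = $raccoonR
Sorted (with $ < everything):
  sorted[0] = $raccoonR
  sorted[1] = R$raccoon
  sorted[2] = accoonR$r
  sorted[3] = ccoonR$ra
  sorted[4] = coonR$rac
  sorted[5] = nR$raccoo
  sorted[6] = onR$racco
  sorted[7] = oonR$racc
  sorted[8] = raccoonR$
sorted[6] = onR$racco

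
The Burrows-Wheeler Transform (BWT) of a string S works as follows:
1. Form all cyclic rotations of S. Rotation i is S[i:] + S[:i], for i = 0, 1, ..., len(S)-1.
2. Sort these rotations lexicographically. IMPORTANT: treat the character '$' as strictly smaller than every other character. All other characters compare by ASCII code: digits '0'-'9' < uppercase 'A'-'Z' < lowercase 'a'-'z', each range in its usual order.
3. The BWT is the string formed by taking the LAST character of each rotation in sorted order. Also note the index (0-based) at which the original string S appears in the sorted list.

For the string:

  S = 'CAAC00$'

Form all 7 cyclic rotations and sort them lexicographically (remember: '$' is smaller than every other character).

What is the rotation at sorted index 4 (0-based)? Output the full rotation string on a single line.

Answer: AC00$CA

Derivation:
All 7 rotations (rotation i = S[i:]+S[:i]):
  rot[0] = CAAC00$
  rot[1] = AAC00$C
  rot[2] = AC00$CA
  rot[3] = C00$CAA
  rot[4] = 00$CAAC
  rot[5] = 0$CAAC0
  rot[6] = $CAAC00
Sorted (with $ < everything):
  sorted[0] = $CAAC00
  sorted[1] = 0$CAAC0
  sorted[2] = 00$CAAC
  sorted[3] = AAC00$C
  sorted[4] = AC00$CA
  sorted[5] = C00$CAA
  sorted[6] = CAAC00$
sorted[4] = AC00$CA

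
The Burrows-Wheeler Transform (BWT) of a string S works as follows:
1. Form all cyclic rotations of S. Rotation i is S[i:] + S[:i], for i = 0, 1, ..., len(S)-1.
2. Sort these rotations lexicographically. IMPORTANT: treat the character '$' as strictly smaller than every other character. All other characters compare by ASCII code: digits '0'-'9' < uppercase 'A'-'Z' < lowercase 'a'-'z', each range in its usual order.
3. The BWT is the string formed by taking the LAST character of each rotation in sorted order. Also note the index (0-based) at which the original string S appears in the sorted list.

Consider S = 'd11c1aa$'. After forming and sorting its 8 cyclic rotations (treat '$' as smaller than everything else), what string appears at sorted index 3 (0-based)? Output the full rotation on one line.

All 8 rotations (rotation i = S[i:]+S[:i]):
  rot[0] = d11c1aa$
  rot[1] = 11c1aa$d
  rot[2] = 1c1aa$d1
  rot[3] = c1aa$d11
  rot[4] = 1aa$d11c
  rot[5] = aa$d11c1
  rot[6] = a$d11c1a
  rot[7] = $d11c1aa
Sorted (with $ < everything):
  sorted[0] = $d11c1aa
  sorted[1] = 11c1aa$d
  sorted[2] = 1aa$d11c
  sorted[3] = 1c1aa$d1
  sorted[4] = a$d11c1a
  sorted[5] = aa$d11c1
  sorted[6] = c1aa$d11
  sorted[7] = d11c1aa$
sorted[3] = 1c1aa$d1

Answer: 1c1aa$d1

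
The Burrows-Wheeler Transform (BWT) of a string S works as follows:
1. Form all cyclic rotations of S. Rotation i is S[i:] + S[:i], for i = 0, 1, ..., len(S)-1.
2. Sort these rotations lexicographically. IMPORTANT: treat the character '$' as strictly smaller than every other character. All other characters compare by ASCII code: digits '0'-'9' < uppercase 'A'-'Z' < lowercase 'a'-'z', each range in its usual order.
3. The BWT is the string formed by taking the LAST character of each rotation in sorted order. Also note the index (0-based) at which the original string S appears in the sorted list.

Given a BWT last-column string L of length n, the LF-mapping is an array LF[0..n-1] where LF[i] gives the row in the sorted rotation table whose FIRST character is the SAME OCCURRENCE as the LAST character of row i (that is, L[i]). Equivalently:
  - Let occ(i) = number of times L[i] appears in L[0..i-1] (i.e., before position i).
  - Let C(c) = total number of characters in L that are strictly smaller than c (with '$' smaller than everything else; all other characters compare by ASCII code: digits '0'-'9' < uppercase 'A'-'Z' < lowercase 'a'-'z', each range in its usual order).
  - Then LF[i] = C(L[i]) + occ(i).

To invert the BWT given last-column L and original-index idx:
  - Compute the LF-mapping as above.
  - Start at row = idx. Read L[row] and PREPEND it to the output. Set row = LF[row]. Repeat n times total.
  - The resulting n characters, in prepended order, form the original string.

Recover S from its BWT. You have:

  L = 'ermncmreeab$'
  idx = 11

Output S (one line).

Answer: remembrance$

Derivation:
LF mapping: 4 10 7 9 3 8 11 5 6 1 2 0
Walk LF starting at row 11, prepending L[row]:
  step 1: row=11, L[11]='$', prepend. Next row=LF[11]=0
  step 2: row=0, L[0]='e', prepend. Next row=LF[0]=4
  step 3: row=4, L[4]='c', prepend. Next row=LF[4]=3
  step 4: row=3, L[3]='n', prepend. Next row=LF[3]=9
  step 5: row=9, L[9]='a', prepend. Next row=LF[9]=1
  step 6: row=1, L[1]='r', prepend. Next row=LF[1]=10
  step 7: row=10, L[10]='b', prepend. Next row=LF[10]=2
  step 8: row=2, L[2]='m', prepend. Next row=LF[2]=7
  step 9: row=7, L[7]='e', prepend. Next row=LF[7]=5
  step 10: row=5, L[5]='m', prepend. Next row=LF[5]=8
  step 11: row=8, L[8]='e', prepend. Next row=LF[8]=6
  step 12: row=6, L[6]='r', prepend. Next row=LF[6]=11
Reversed output: remembrance$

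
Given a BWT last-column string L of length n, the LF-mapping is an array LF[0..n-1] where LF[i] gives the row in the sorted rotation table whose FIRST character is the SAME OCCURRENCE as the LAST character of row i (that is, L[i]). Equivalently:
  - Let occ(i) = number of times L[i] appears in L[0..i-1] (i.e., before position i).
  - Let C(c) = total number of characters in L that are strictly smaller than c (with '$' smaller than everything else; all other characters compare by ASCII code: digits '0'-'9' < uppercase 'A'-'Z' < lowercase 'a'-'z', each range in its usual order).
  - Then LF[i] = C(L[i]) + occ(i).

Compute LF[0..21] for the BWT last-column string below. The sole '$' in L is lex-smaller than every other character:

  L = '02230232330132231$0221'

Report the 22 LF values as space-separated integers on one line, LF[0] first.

Answer: 1 8 9 16 2 10 17 11 18 19 3 5 20 12 13 21 6 0 4 14 15 7

Derivation:
Char counts: '$':1, '0':4, '1':3, '2':8, '3':6
C (first-col start): C('$')=0, C('0')=1, C('1')=5, C('2')=8, C('3')=16
L[0]='0': occ=0, LF[0]=C('0')+0=1+0=1
L[1]='2': occ=0, LF[1]=C('2')+0=8+0=8
L[2]='2': occ=1, LF[2]=C('2')+1=8+1=9
L[3]='3': occ=0, LF[3]=C('3')+0=16+0=16
L[4]='0': occ=1, LF[4]=C('0')+1=1+1=2
L[5]='2': occ=2, LF[5]=C('2')+2=8+2=10
L[6]='3': occ=1, LF[6]=C('3')+1=16+1=17
L[7]='2': occ=3, LF[7]=C('2')+3=8+3=11
L[8]='3': occ=2, LF[8]=C('3')+2=16+2=18
L[9]='3': occ=3, LF[9]=C('3')+3=16+3=19
L[10]='0': occ=2, LF[10]=C('0')+2=1+2=3
L[11]='1': occ=0, LF[11]=C('1')+0=5+0=5
L[12]='3': occ=4, LF[12]=C('3')+4=16+4=20
L[13]='2': occ=4, LF[13]=C('2')+4=8+4=12
L[14]='2': occ=5, LF[14]=C('2')+5=8+5=13
L[15]='3': occ=5, LF[15]=C('3')+5=16+5=21
L[16]='1': occ=1, LF[16]=C('1')+1=5+1=6
L[17]='$': occ=0, LF[17]=C('$')+0=0+0=0
L[18]='0': occ=3, LF[18]=C('0')+3=1+3=4
L[19]='2': occ=6, LF[19]=C('2')+6=8+6=14
L[20]='2': occ=7, LF[20]=C('2')+7=8+7=15
L[21]='1': occ=2, LF[21]=C('1')+2=5+2=7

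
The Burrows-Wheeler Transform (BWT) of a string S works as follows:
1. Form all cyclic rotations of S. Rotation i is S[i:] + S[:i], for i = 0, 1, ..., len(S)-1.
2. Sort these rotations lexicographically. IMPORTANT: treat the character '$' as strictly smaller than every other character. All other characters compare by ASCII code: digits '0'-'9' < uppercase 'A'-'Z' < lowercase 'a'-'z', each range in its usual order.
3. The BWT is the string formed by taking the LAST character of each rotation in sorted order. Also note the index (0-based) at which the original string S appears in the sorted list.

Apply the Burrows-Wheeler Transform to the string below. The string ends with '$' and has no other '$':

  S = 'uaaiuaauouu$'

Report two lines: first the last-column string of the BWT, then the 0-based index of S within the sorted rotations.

All 12 rotations (rotation i = S[i:]+S[:i]):
  rot[0] = uaaiuaauouu$
  rot[1] = aaiuaauouu$u
  rot[2] = aiuaauouu$ua
  rot[3] = iuaauouu$uaa
  rot[4] = uaauouu$uaai
  rot[5] = aauouu$uaaiu
  rot[6] = auouu$uaaiua
  rot[7] = uouu$uaaiuaa
  rot[8] = ouu$uaaiuaau
  rot[9] = uu$uaaiuaauo
  rot[10] = u$uaaiuaauou
  rot[11] = $uaaiuaauouu
Sorted (with $ < everything):
  sorted[0] = $uaaiuaauouu  (last char: 'u')
  sorted[1] = aaiuaauouu$u  (last char: 'u')
  sorted[2] = aauouu$uaaiu  (last char: 'u')
  sorted[3] = aiuaauouu$ua  (last char: 'a')
  sorted[4] = auouu$uaaiua  (last char: 'a')
  sorted[5] = iuaauouu$uaa  (last char: 'a')
  sorted[6] = ouu$uaaiuaau  (last char: 'u')
  sorted[7] = u$uaaiuaauou  (last char: 'u')
  sorted[8] = uaaiuaauouu$  (last char: '$')
  sorted[9] = uaauouu$uaai  (last char: 'i')
  sorted[10] = uouu$uaaiuaa  (last char: 'a')
  sorted[11] = uu$uaaiuaauo  (last char: 'o')
Last column: uuuaaauu$iao
Original string S is at sorted index 8

Answer: uuuaaauu$iao
8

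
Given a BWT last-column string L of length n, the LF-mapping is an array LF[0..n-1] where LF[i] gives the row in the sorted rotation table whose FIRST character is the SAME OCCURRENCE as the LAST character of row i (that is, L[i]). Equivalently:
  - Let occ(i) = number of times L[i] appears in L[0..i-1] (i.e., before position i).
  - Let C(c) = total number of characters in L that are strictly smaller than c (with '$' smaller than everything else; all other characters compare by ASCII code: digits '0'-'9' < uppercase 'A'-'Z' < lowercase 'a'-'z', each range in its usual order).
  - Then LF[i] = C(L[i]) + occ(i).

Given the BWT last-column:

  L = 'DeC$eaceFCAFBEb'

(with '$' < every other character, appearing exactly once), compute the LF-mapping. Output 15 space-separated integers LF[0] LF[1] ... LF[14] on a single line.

Char counts: '$':1, 'A':1, 'B':1, 'C':2, 'D':1, 'E':1, 'F':2, 'a':1, 'b':1, 'c':1, 'e':3
C (first-col start): C('$')=0, C('A')=1, C('B')=2, C('C')=3, C('D')=5, C('E')=6, C('F')=7, C('a')=9, C('b')=10, C('c')=11, C('e')=12
L[0]='D': occ=0, LF[0]=C('D')+0=5+0=5
L[1]='e': occ=0, LF[1]=C('e')+0=12+0=12
L[2]='C': occ=0, LF[2]=C('C')+0=3+0=3
L[3]='$': occ=0, LF[3]=C('$')+0=0+0=0
L[4]='e': occ=1, LF[4]=C('e')+1=12+1=13
L[5]='a': occ=0, LF[5]=C('a')+0=9+0=9
L[6]='c': occ=0, LF[6]=C('c')+0=11+0=11
L[7]='e': occ=2, LF[7]=C('e')+2=12+2=14
L[8]='F': occ=0, LF[8]=C('F')+0=7+0=7
L[9]='C': occ=1, LF[9]=C('C')+1=3+1=4
L[10]='A': occ=0, LF[10]=C('A')+0=1+0=1
L[11]='F': occ=1, LF[11]=C('F')+1=7+1=8
L[12]='B': occ=0, LF[12]=C('B')+0=2+0=2
L[13]='E': occ=0, LF[13]=C('E')+0=6+0=6
L[14]='b': occ=0, LF[14]=C('b')+0=10+0=10

Answer: 5 12 3 0 13 9 11 14 7 4 1 8 2 6 10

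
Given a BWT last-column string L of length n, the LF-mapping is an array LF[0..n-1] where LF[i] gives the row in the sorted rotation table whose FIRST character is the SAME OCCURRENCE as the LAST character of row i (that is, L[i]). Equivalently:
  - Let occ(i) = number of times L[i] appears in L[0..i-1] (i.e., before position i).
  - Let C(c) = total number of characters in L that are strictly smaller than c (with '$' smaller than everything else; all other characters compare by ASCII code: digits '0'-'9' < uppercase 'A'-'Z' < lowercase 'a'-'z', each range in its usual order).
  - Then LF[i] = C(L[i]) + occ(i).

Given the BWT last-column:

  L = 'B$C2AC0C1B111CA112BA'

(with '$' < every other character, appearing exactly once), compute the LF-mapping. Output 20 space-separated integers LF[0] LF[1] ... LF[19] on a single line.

Char counts: '$':1, '0':1, '1':6, '2':2, 'A':3, 'B':3, 'C':4
C (first-col start): C('$')=0, C('0')=1, C('1')=2, C('2')=8, C('A')=10, C('B')=13, C('C')=16
L[0]='B': occ=0, LF[0]=C('B')+0=13+0=13
L[1]='$': occ=0, LF[1]=C('$')+0=0+0=0
L[2]='C': occ=0, LF[2]=C('C')+0=16+0=16
L[3]='2': occ=0, LF[3]=C('2')+0=8+0=8
L[4]='A': occ=0, LF[4]=C('A')+0=10+0=10
L[5]='C': occ=1, LF[5]=C('C')+1=16+1=17
L[6]='0': occ=0, LF[6]=C('0')+0=1+0=1
L[7]='C': occ=2, LF[7]=C('C')+2=16+2=18
L[8]='1': occ=0, LF[8]=C('1')+0=2+0=2
L[9]='B': occ=1, LF[9]=C('B')+1=13+1=14
L[10]='1': occ=1, LF[10]=C('1')+1=2+1=3
L[11]='1': occ=2, LF[11]=C('1')+2=2+2=4
L[12]='1': occ=3, LF[12]=C('1')+3=2+3=5
L[13]='C': occ=3, LF[13]=C('C')+3=16+3=19
L[14]='A': occ=1, LF[14]=C('A')+1=10+1=11
L[15]='1': occ=4, LF[15]=C('1')+4=2+4=6
L[16]='1': occ=5, LF[16]=C('1')+5=2+5=7
L[17]='2': occ=1, LF[17]=C('2')+1=8+1=9
L[18]='B': occ=2, LF[18]=C('B')+2=13+2=15
L[19]='A': occ=2, LF[19]=C('A')+2=10+2=12

Answer: 13 0 16 8 10 17 1 18 2 14 3 4 5 19 11 6 7 9 15 12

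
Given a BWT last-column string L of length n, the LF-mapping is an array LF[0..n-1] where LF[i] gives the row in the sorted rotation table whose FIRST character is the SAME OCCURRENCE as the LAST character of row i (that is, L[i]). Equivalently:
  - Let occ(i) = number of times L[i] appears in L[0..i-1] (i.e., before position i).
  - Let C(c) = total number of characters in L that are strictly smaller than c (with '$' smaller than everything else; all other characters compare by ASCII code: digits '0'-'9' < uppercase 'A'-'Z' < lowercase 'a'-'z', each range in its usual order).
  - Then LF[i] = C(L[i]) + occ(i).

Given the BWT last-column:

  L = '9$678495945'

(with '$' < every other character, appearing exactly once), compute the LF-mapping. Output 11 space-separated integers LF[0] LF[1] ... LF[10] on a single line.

Answer: 8 0 5 6 7 1 9 3 10 2 4

Derivation:
Char counts: '$':1, '4':2, '5':2, '6':1, '7':1, '8':1, '9':3
C (first-col start): C('$')=0, C('4')=1, C('5')=3, C('6')=5, C('7')=6, C('8')=7, C('9')=8
L[0]='9': occ=0, LF[0]=C('9')+0=8+0=8
L[1]='$': occ=0, LF[1]=C('$')+0=0+0=0
L[2]='6': occ=0, LF[2]=C('6')+0=5+0=5
L[3]='7': occ=0, LF[3]=C('7')+0=6+0=6
L[4]='8': occ=0, LF[4]=C('8')+0=7+0=7
L[5]='4': occ=0, LF[5]=C('4')+0=1+0=1
L[6]='9': occ=1, LF[6]=C('9')+1=8+1=9
L[7]='5': occ=0, LF[7]=C('5')+0=3+0=3
L[8]='9': occ=2, LF[8]=C('9')+2=8+2=10
L[9]='4': occ=1, LF[9]=C('4')+1=1+1=2
L[10]='5': occ=1, LF[10]=C('5')+1=3+1=4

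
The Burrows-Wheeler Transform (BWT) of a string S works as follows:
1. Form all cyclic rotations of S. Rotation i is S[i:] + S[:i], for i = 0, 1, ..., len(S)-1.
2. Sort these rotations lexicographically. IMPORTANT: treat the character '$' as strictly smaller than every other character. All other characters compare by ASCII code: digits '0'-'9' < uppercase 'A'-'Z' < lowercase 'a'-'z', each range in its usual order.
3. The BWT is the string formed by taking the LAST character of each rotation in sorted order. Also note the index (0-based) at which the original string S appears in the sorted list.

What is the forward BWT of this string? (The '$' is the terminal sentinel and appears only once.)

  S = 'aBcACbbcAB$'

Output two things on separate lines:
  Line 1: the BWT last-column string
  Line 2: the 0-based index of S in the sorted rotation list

Answer: BccAaA$CbbB
6

Derivation:
All 11 rotations (rotation i = S[i:]+S[:i]):
  rot[0] = aBcACbbcAB$
  rot[1] = BcACbbcAB$a
  rot[2] = cACbbcAB$aB
  rot[3] = ACbbcAB$aBc
  rot[4] = CbbcAB$aBcA
  rot[5] = bbcAB$aBcAC
  rot[6] = bcAB$aBcACb
  rot[7] = cAB$aBcACbb
  rot[8] = AB$aBcACbbc
  rot[9] = B$aBcACbbcA
  rot[10] = $aBcACbbcAB
Sorted (with $ < everything):
  sorted[0] = $aBcACbbcAB  (last char: 'B')
  sorted[1] = AB$aBcACbbc  (last char: 'c')
  sorted[2] = ACbbcAB$aBc  (last char: 'c')
  sorted[3] = B$aBcACbbcA  (last char: 'A')
  sorted[4] = BcACbbcAB$a  (last char: 'a')
  sorted[5] = CbbcAB$aBcA  (last char: 'A')
  sorted[6] = aBcACbbcAB$  (last char: '$')
  sorted[7] = bbcAB$aBcAC  (last char: 'C')
  sorted[8] = bcAB$aBcACb  (last char: 'b')
  sorted[9] = cAB$aBcACbb  (last char: 'b')
  sorted[10] = cACbbcAB$aB  (last char: 'B')
Last column: BccAaA$CbbB
Original string S is at sorted index 6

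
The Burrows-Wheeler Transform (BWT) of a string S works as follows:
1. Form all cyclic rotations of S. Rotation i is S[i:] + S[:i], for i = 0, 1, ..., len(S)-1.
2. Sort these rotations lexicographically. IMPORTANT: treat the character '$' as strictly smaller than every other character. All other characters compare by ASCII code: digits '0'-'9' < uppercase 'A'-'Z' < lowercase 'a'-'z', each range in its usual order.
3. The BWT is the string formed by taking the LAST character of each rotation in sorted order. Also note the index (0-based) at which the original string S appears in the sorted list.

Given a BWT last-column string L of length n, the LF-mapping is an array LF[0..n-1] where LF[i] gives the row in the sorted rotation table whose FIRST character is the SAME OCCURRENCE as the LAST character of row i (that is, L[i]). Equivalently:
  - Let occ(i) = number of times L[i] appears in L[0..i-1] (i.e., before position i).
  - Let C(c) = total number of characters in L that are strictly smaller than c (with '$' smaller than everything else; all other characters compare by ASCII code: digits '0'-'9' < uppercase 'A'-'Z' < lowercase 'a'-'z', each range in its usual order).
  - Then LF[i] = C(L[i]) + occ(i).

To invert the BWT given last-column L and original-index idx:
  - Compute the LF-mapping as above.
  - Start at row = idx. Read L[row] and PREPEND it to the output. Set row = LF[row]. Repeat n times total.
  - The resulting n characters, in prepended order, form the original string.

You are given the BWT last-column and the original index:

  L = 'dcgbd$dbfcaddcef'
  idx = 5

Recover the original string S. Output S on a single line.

Answer: cdcfdcaddefgbbd$

Derivation:
LF mapping: 7 4 15 2 8 0 9 3 13 5 1 10 11 6 12 14
Walk LF starting at row 5, prepending L[row]:
  step 1: row=5, L[5]='$', prepend. Next row=LF[5]=0
  step 2: row=0, L[0]='d', prepend. Next row=LF[0]=7
  step 3: row=7, L[7]='b', prepend. Next row=LF[7]=3
  step 4: row=3, L[3]='b', prepend. Next row=LF[3]=2
  step 5: row=2, L[2]='g', prepend. Next row=LF[2]=15
  step 6: row=15, L[15]='f', prepend. Next row=LF[15]=14
  step 7: row=14, L[14]='e', prepend. Next row=LF[14]=12
  step 8: row=12, L[12]='d', prepend. Next row=LF[12]=11
  step 9: row=11, L[11]='d', prepend. Next row=LF[11]=10
  step 10: row=10, L[10]='a', prepend. Next row=LF[10]=1
  step 11: row=1, L[1]='c', prepend. Next row=LF[1]=4
  step 12: row=4, L[4]='d', prepend. Next row=LF[4]=8
  step 13: row=8, L[8]='f', prepend. Next row=LF[8]=13
  step 14: row=13, L[13]='c', prepend. Next row=LF[13]=6
  step 15: row=6, L[6]='d', prepend. Next row=LF[6]=9
  step 16: row=9, L[9]='c', prepend. Next row=LF[9]=5
Reversed output: cdcfdcaddefgbbd$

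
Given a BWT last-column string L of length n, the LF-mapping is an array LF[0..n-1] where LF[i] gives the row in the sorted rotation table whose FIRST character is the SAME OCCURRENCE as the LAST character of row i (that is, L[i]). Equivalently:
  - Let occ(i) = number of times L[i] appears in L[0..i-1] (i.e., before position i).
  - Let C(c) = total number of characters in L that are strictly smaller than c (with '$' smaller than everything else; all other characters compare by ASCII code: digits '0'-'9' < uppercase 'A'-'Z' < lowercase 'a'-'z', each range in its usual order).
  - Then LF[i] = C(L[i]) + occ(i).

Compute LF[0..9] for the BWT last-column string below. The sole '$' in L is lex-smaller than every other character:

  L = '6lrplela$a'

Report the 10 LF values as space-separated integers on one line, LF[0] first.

Char counts: '$':1, '6':1, 'a':2, 'e':1, 'l':3, 'p':1, 'r':1
C (first-col start): C('$')=0, C('6')=1, C('a')=2, C('e')=4, C('l')=5, C('p')=8, C('r')=9
L[0]='6': occ=0, LF[0]=C('6')+0=1+0=1
L[1]='l': occ=0, LF[1]=C('l')+0=5+0=5
L[2]='r': occ=0, LF[2]=C('r')+0=9+0=9
L[3]='p': occ=0, LF[3]=C('p')+0=8+0=8
L[4]='l': occ=1, LF[4]=C('l')+1=5+1=6
L[5]='e': occ=0, LF[5]=C('e')+0=4+0=4
L[6]='l': occ=2, LF[6]=C('l')+2=5+2=7
L[7]='a': occ=0, LF[7]=C('a')+0=2+0=2
L[8]='$': occ=0, LF[8]=C('$')+0=0+0=0
L[9]='a': occ=1, LF[9]=C('a')+1=2+1=3

Answer: 1 5 9 8 6 4 7 2 0 3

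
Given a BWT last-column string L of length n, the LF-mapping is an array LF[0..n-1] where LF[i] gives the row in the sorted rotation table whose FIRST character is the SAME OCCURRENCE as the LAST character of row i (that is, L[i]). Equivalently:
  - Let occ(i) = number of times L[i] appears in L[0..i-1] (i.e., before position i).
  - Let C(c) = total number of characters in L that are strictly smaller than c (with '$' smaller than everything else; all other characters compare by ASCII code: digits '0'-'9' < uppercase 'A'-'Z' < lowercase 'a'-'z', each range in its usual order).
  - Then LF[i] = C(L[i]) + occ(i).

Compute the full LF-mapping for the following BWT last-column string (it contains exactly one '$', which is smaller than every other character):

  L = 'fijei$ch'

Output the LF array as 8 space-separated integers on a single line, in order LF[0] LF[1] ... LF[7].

Char counts: '$':1, 'c':1, 'e':1, 'f':1, 'h':1, 'i':2, 'j':1
C (first-col start): C('$')=0, C('c')=1, C('e')=2, C('f')=3, C('h')=4, C('i')=5, C('j')=7
L[0]='f': occ=0, LF[0]=C('f')+0=3+0=3
L[1]='i': occ=0, LF[1]=C('i')+0=5+0=5
L[2]='j': occ=0, LF[2]=C('j')+0=7+0=7
L[3]='e': occ=0, LF[3]=C('e')+0=2+0=2
L[4]='i': occ=1, LF[4]=C('i')+1=5+1=6
L[5]='$': occ=0, LF[5]=C('$')+0=0+0=0
L[6]='c': occ=0, LF[6]=C('c')+0=1+0=1
L[7]='h': occ=0, LF[7]=C('h')+0=4+0=4

Answer: 3 5 7 2 6 0 1 4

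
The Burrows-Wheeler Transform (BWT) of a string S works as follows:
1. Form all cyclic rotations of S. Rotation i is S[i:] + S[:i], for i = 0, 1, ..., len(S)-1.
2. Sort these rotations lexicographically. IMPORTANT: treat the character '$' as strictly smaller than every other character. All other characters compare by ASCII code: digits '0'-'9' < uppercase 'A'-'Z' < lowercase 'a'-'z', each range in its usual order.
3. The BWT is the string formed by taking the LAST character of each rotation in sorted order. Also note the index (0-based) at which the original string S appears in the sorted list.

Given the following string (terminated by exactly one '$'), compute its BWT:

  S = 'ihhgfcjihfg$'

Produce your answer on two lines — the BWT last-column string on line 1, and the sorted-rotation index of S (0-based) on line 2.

Answer: gfghfhihij$c
10

Derivation:
All 12 rotations (rotation i = S[i:]+S[:i]):
  rot[0] = ihhgfcjihfg$
  rot[1] = hhgfcjihfg$i
  rot[2] = hgfcjihfg$ih
  rot[3] = gfcjihfg$ihh
  rot[4] = fcjihfg$ihhg
  rot[5] = cjihfg$ihhgf
  rot[6] = jihfg$ihhgfc
  rot[7] = ihfg$ihhgfcj
  rot[8] = hfg$ihhgfcji
  rot[9] = fg$ihhgfcjih
  rot[10] = g$ihhgfcjihf
  rot[11] = $ihhgfcjihfg
Sorted (with $ < everything):
  sorted[0] = $ihhgfcjihfg  (last char: 'g')
  sorted[1] = cjihfg$ihhgf  (last char: 'f')
  sorted[2] = fcjihfg$ihhg  (last char: 'g')
  sorted[3] = fg$ihhgfcjih  (last char: 'h')
  sorted[4] = g$ihhgfcjihf  (last char: 'f')
  sorted[5] = gfcjihfg$ihh  (last char: 'h')
  sorted[6] = hfg$ihhgfcji  (last char: 'i')
  sorted[7] = hgfcjihfg$ih  (last char: 'h')
  sorted[8] = hhgfcjihfg$i  (last char: 'i')
  sorted[9] = ihfg$ihhgfcj  (last char: 'j')
  sorted[10] = ihhgfcjihfg$  (last char: '$')
  sorted[11] = jihfg$ihhgfc  (last char: 'c')
Last column: gfghfhihij$c
Original string S is at sorted index 10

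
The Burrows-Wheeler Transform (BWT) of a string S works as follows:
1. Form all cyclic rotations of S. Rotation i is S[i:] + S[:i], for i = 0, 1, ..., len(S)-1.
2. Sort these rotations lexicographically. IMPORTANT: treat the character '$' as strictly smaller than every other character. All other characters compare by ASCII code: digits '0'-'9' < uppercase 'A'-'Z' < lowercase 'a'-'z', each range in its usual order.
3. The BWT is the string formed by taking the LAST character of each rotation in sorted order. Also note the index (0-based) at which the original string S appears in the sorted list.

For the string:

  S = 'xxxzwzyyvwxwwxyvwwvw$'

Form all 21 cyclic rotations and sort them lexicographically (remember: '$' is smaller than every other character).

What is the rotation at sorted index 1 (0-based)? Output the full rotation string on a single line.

Answer: vw$xxxzwzyyvwxwwxyvww

Derivation:
All 21 rotations (rotation i = S[i:]+S[:i]):
  rot[0] = xxxzwzyyvwxwwxyvwwvw$
  rot[1] = xxzwzyyvwxwwxyvwwvw$x
  rot[2] = xzwzyyvwxwwxyvwwvw$xx
  rot[3] = zwzyyvwxwwxyvwwvw$xxx
  rot[4] = wzyyvwxwwxyvwwvw$xxxz
  rot[5] = zyyvwxwwxyvwwvw$xxxzw
  rot[6] = yyvwxwwxyvwwvw$xxxzwz
  rot[7] = yvwxwwxyvwwvw$xxxzwzy
  rot[8] = vwxwwxyvwwvw$xxxzwzyy
  rot[9] = wxwwxyvwwvw$xxxzwzyyv
  rot[10] = xwwxyvwwvw$xxxzwzyyvw
  rot[11] = wwxyvwwvw$xxxzwzyyvwx
  rot[12] = wxyvwwvw$xxxzwzyyvwxw
  rot[13] = xyvwwvw$xxxzwzyyvwxww
  rot[14] = yvwwvw$xxxzwzyyvwxwwx
  rot[15] = vwwvw$xxxzwzyyvwxwwxy
  rot[16] = wwvw$xxxzwzyyvwxwwxyv
  rot[17] = wvw$xxxzwzyyvwxwwxyvw
  rot[18] = vw$xxxzwzyyvwxwwxyvww
  rot[19] = w$xxxzwzyyvwxwwxyvwwv
  rot[20] = $xxxzwzyyvwxwwxyvwwvw
Sorted (with $ < everything):
  sorted[0] = $xxxzwzyyvwxwwxyvwwvw
  sorted[1] = vw$xxxzwzyyvwxwwxyvww
  sorted[2] = vwwvw$xxxzwzyyvwxwwxy
  sorted[3] = vwxwwxyvwwvw$xxxzwzyy
  sorted[4] = w$xxxzwzyyvwxwwxyvwwv
  sorted[5] = wvw$xxxzwzyyvwxwwxyvw
  sorted[6] = wwvw$xxxzwzyyvwxwwxyv
  sorted[7] = wwxyvwwvw$xxxzwzyyvwx
  sorted[8] = wxwwxyvwwvw$xxxzwzyyv
  sorted[9] = wxyvwwvw$xxxzwzyyvwxw
  sorted[10] = wzyyvwxwwxyvwwvw$xxxz
  sorted[11] = xwwxyvwwvw$xxxzwzyyvw
  sorted[12] = xxxzwzyyvwxwwxyvwwvw$
  sorted[13] = xxzwzyyvwxwwxyvwwvw$x
  sorted[14] = xyvwwvw$xxxzwzyyvwxww
  sorted[15] = xzwzyyvwxwwxyvwwvw$xx
  sorted[16] = yvwwvw$xxxzwzyyvwxwwx
  sorted[17] = yvwxwwxyvwwvw$xxxzwzy
  sorted[18] = yyvwxwwxyvwwvw$xxxzwz
  sorted[19] = zwzyyvwxwwxyvwwvw$xxx
  sorted[20] = zyyvwxwwxyvwwvw$xxxzw
sorted[1] = vw$xxxzwzyyvwxwwxyvww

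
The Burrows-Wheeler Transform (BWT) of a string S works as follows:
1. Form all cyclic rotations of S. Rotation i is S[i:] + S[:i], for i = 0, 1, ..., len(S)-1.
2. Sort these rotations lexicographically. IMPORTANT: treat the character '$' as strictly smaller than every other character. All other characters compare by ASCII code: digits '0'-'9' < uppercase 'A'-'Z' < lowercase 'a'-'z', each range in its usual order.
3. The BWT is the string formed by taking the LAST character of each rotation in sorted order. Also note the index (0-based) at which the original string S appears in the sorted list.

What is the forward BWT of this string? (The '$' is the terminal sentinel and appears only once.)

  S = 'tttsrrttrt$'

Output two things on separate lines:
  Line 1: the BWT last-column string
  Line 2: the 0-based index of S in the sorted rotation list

Answer: tstrtrttrt$
10

Derivation:
All 11 rotations (rotation i = S[i:]+S[:i]):
  rot[0] = tttsrrttrt$
  rot[1] = ttsrrttrt$t
  rot[2] = tsrrttrt$tt
  rot[3] = srrttrt$ttt
  rot[4] = rrttrt$ttts
  rot[5] = rttrt$tttsr
  rot[6] = ttrt$tttsrr
  rot[7] = trt$tttsrrt
  rot[8] = rt$tttsrrtt
  rot[9] = t$tttsrrttr
  rot[10] = $tttsrrttrt
Sorted (with $ < everything):
  sorted[0] = $tttsrrttrt  (last char: 't')
  sorted[1] = rrttrt$ttts  (last char: 's')
  sorted[2] = rt$tttsrrtt  (last char: 't')
  sorted[3] = rttrt$tttsr  (last char: 'r')
  sorted[4] = srrttrt$ttt  (last char: 't')
  sorted[5] = t$tttsrrttr  (last char: 'r')
  sorted[6] = trt$tttsrrt  (last char: 't')
  sorted[7] = tsrrttrt$tt  (last char: 't')
  sorted[8] = ttrt$tttsrr  (last char: 'r')
  sorted[9] = ttsrrttrt$t  (last char: 't')
  sorted[10] = tttsrrttrt$  (last char: '$')
Last column: tstrtrttrt$
Original string S is at sorted index 10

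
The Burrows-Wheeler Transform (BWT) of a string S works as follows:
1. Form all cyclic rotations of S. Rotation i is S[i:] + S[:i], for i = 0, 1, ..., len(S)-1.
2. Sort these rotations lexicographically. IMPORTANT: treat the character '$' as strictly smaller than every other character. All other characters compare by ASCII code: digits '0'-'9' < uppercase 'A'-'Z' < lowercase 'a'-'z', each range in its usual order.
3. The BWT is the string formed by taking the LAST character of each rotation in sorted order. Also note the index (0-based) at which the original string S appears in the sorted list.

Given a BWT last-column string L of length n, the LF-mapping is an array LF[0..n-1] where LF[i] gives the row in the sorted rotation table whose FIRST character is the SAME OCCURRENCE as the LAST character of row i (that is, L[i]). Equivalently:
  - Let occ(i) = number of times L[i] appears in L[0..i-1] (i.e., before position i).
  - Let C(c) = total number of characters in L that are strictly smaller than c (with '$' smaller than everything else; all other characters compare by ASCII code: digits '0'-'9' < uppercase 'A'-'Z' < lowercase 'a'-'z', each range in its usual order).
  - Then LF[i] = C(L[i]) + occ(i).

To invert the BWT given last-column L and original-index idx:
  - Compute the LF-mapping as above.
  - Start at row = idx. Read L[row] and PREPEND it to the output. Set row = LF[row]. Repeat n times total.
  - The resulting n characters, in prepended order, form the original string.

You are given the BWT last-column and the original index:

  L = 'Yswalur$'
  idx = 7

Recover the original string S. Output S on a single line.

Answer: walrusY$

Derivation:
LF mapping: 1 5 7 2 3 6 4 0
Walk LF starting at row 7, prepending L[row]:
  step 1: row=7, L[7]='$', prepend. Next row=LF[7]=0
  step 2: row=0, L[0]='Y', prepend. Next row=LF[0]=1
  step 3: row=1, L[1]='s', prepend. Next row=LF[1]=5
  step 4: row=5, L[5]='u', prepend. Next row=LF[5]=6
  step 5: row=6, L[6]='r', prepend. Next row=LF[6]=4
  step 6: row=4, L[4]='l', prepend. Next row=LF[4]=3
  step 7: row=3, L[3]='a', prepend. Next row=LF[3]=2
  step 8: row=2, L[2]='w', prepend. Next row=LF[2]=7
Reversed output: walrusY$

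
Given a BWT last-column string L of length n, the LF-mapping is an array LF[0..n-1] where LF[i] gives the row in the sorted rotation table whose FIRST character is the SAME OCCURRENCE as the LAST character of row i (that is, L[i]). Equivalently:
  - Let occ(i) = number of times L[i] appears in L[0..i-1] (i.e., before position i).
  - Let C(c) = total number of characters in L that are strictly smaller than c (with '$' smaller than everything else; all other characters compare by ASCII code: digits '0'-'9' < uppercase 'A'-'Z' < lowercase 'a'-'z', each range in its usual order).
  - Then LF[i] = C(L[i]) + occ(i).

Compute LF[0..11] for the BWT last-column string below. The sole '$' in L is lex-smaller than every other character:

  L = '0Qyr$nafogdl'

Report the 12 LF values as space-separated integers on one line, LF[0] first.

Char counts: '$':1, '0':1, 'Q':1, 'a':1, 'd':1, 'f':1, 'g':1, 'l':1, 'n':1, 'o':1, 'r':1, 'y':1
C (first-col start): C('$')=0, C('0')=1, C('Q')=2, C('a')=3, C('d')=4, C('f')=5, C('g')=6, C('l')=7, C('n')=8, C('o')=9, C('r')=10, C('y')=11
L[0]='0': occ=0, LF[0]=C('0')+0=1+0=1
L[1]='Q': occ=0, LF[1]=C('Q')+0=2+0=2
L[2]='y': occ=0, LF[2]=C('y')+0=11+0=11
L[3]='r': occ=0, LF[3]=C('r')+0=10+0=10
L[4]='$': occ=0, LF[4]=C('$')+0=0+0=0
L[5]='n': occ=0, LF[5]=C('n')+0=8+0=8
L[6]='a': occ=0, LF[6]=C('a')+0=3+0=3
L[7]='f': occ=0, LF[7]=C('f')+0=5+0=5
L[8]='o': occ=0, LF[8]=C('o')+0=9+0=9
L[9]='g': occ=0, LF[9]=C('g')+0=6+0=6
L[10]='d': occ=0, LF[10]=C('d')+0=4+0=4
L[11]='l': occ=0, LF[11]=C('l')+0=7+0=7

Answer: 1 2 11 10 0 8 3 5 9 6 4 7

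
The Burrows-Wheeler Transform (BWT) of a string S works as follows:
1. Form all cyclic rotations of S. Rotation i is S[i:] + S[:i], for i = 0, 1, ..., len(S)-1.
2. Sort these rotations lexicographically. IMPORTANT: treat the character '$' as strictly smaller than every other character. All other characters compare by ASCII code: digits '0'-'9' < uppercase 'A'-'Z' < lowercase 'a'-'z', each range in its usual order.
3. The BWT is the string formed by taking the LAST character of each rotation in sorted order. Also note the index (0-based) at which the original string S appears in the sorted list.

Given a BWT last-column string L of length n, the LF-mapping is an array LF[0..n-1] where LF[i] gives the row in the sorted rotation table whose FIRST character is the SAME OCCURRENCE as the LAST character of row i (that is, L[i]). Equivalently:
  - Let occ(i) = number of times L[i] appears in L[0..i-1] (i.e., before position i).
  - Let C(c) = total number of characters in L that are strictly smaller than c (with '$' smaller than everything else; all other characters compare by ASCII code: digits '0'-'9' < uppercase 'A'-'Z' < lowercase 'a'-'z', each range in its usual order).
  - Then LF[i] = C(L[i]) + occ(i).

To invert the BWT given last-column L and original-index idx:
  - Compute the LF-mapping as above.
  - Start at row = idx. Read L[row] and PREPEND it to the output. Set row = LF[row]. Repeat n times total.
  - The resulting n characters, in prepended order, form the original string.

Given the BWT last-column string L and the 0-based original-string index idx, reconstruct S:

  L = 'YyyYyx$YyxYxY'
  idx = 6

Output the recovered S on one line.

Answer: xYyxyYyYYxyY$

Derivation:
LF mapping: 1 9 10 2 11 6 0 3 12 7 4 8 5
Walk LF starting at row 6, prepending L[row]:
  step 1: row=6, L[6]='$', prepend. Next row=LF[6]=0
  step 2: row=0, L[0]='Y', prepend. Next row=LF[0]=1
  step 3: row=1, L[1]='y', prepend. Next row=LF[1]=9
  step 4: row=9, L[9]='x', prepend. Next row=LF[9]=7
  step 5: row=7, L[7]='Y', prepend. Next row=LF[7]=3
  step 6: row=3, L[3]='Y', prepend. Next row=LF[3]=2
  step 7: row=2, L[2]='y', prepend. Next row=LF[2]=10
  step 8: row=10, L[10]='Y', prepend. Next row=LF[10]=4
  step 9: row=4, L[4]='y', prepend. Next row=LF[4]=11
  step 10: row=11, L[11]='x', prepend. Next row=LF[11]=8
  step 11: row=8, L[8]='y', prepend. Next row=LF[8]=12
  step 12: row=12, L[12]='Y', prepend. Next row=LF[12]=5
  step 13: row=5, L[5]='x', prepend. Next row=LF[5]=6
Reversed output: xYyxyYyYYxyY$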